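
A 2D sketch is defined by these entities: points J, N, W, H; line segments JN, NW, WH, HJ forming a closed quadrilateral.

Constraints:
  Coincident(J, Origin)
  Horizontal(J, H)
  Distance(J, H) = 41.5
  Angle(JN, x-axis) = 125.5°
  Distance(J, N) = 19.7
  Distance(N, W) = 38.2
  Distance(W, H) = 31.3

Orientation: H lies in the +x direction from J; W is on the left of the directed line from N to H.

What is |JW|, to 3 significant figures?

36.8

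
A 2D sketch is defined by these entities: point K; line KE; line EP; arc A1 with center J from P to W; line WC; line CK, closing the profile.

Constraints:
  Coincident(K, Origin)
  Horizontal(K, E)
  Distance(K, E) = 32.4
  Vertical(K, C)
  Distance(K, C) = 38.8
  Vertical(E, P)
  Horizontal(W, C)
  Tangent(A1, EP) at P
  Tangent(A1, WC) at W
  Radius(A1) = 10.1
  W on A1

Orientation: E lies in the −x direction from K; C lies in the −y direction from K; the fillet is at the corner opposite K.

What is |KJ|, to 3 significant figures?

36.3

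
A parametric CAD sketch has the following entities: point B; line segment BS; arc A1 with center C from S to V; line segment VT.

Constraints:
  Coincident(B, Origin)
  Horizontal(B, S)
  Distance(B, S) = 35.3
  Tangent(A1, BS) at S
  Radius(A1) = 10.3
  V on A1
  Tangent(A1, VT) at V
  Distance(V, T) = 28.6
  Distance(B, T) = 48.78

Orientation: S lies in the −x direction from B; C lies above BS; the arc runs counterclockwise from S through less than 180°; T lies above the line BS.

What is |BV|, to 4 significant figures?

27.54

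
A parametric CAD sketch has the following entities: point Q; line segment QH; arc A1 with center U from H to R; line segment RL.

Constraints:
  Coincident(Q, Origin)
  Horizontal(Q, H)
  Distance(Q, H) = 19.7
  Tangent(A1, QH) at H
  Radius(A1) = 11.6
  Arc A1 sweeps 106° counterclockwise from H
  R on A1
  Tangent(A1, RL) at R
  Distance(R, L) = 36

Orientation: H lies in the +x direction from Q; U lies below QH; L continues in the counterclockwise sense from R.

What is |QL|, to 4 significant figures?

52.74

Q is at the origin; QH is horizontal with |QH| = 19.7 and H on the +x side, so H = (19.70, 0.000). Tangency of A1 to QH means the radius UH is perpendicular to QH, so U = H + (0, -11.6) = (19.70, -11.60). On A1, H sits at bearing 90° from U; a 106° counterclockwise sweep puts R at bearing 196°, so R = U + 11.6·(cos 196°, sin 196°) = (8.549, -14.80). Tangency of A1 to RL means the radius UR is perpendicular to RL, so RL runs along (−sin 196°, cos 196°); with |RL| = 36.0, L = (18.47, -49.40). Then |QL| = |L − Q| = 52.74.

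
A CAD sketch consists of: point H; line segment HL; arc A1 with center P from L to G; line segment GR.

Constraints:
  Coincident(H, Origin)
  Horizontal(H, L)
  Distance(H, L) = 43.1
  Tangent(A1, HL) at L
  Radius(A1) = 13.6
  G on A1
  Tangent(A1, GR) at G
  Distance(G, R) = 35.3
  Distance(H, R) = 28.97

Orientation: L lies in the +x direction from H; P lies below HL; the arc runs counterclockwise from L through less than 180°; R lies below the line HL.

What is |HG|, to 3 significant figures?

34.0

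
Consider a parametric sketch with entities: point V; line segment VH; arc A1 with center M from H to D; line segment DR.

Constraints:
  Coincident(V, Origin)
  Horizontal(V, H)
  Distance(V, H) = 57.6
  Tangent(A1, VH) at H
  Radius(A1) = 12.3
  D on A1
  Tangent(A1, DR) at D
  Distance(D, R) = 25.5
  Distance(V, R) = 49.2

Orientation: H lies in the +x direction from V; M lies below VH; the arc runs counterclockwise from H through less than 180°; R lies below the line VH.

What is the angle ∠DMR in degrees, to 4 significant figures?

64.25°

Checks: |VH| = 57.60 ✓; |MH| = 12.30 ✓; |MD| = 12.30 ✓; ∠(MD, DR) = 90.00° ✓; |DR| = 25.50 ✓; |VR| = 49.20 ✓.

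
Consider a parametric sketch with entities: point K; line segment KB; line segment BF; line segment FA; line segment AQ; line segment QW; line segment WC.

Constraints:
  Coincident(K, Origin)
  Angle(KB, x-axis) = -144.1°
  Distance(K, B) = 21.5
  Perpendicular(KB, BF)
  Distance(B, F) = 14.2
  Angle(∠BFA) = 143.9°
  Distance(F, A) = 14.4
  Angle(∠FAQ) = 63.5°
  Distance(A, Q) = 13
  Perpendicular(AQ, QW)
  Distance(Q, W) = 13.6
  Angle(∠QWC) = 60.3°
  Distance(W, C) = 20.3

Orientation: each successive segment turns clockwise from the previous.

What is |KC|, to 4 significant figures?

33.71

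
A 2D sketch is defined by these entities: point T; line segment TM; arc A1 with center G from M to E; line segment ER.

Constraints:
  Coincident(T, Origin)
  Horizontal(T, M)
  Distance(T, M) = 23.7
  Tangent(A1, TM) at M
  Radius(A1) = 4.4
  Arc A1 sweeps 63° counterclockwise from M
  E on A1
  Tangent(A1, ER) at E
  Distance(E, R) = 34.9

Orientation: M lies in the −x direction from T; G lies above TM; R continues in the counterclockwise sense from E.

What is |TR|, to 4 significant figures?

33.73

On A1, M sits at bearing -90° from G; a 63° counterclockwise sweep puts E at bearing -27°, so E = G + 4.4·(cos -27°, sin -27°) = (-19.78, 2.402). The tangent condition forces GE to be normal to ER, so ER runs along (−sin -27°, cos -27°); with |ER| = 34.9, R = (-3.935, 33.50). Then |TR| = |R − T| = 33.73.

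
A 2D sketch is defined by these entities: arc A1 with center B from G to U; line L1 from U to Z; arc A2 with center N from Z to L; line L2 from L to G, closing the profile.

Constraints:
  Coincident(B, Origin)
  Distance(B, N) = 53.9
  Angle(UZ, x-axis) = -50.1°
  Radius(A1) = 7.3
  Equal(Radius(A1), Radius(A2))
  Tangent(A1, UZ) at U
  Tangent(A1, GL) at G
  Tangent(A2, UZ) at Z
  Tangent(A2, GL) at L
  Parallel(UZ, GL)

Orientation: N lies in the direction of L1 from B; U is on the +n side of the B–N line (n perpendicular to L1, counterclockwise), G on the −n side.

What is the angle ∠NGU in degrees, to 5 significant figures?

82.287°

B is at the origin and N lies 53.9 along u from B, so N = 53.9·u = (34.574, -41.350). Tangency of A1 to both parallel lines with radius 7.3 puts U and G at B ± 7.3·n: U = (5.6003, 4.6826), G = (-5.6003, -4.6826). Then cos ∠NGU = GN·GU / (|GN||GU|), giving 82.287°.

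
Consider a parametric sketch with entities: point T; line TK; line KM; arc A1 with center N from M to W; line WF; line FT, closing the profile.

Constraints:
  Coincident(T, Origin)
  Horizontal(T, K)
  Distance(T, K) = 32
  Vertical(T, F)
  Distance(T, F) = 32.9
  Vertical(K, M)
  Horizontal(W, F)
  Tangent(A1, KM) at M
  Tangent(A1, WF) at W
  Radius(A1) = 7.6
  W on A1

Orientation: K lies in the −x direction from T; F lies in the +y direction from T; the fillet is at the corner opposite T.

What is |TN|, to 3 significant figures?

35.1

T is at the origin; TK is horizontal with |TK| = 32.0 and K on the −x side, so K = (-32.0, 0.00). T and F share the same x with |TF| = 32.9 and F on the +y side, so F = (0.00, 32.9). The virtual corner opposite T is at (-32.0, 32.9). Tangency of A1 to KM means the radius NM is perpendicular to KM and the tangent condition forces NW to be normal to WF, with radius 7.6, so the center N sits 7.6 in from both sides at N = (-24.4, 25.3). Then |TN| = |N − T| = 35.1.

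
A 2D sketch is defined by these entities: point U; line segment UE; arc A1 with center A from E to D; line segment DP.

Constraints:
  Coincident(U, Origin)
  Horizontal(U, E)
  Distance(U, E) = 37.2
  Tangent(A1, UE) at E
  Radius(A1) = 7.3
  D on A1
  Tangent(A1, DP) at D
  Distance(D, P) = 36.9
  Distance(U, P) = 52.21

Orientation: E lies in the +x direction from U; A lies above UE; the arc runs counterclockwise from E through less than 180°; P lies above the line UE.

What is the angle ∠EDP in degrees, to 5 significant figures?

122.59°

U is at the origin; UE is horizontal with |UE| = 37.2 and E on the +x side, so E = (37.200, 0.0000). Tangency of A1 to UE means the radius AE is perpendicular to UE, so A = E + (0, 7.3) = (37.200, 7.3000). Since AD ⟂ DP (tangency), |AP| = √(7.3² + 36.9²) = 37.615 regardless of where D sits on A1. So P lies on both circle(U, 52.21) and circle(A, 37.615); the above-UE intersection is P = (28.331, 43.855). D is the foot of the tangent from P: D = (43.825, 10.365).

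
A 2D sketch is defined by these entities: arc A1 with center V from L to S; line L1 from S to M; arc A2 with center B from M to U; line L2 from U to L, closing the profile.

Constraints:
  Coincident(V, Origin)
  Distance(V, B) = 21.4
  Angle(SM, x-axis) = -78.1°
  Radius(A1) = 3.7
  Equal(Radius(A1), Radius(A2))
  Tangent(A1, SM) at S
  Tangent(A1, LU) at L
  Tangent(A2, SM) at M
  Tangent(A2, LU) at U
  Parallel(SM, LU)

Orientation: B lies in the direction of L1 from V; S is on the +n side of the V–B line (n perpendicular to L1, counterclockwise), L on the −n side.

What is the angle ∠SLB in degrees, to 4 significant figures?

80.19°

The slot axis is L1's direction at -78.1°, so u = (cos -78.1°, sin -78.1°) = (0.2062, -0.9785) and n = (−sin -78.1°, cos -78.1°) = (0.9785, 0.2062). V is at the origin and B lies 21.4 along u from V, so B = 21.4·u = (4.413, -20.94). Tangency of A1 to both parallel lines with radius 3.7 puts S and L at V ± 3.7·n: S = (3.620, 0.7630), L = (-3.620, -0.7630). Then cos ∠SLB = LS·LB / (|LS||LB|), giving 80.19°.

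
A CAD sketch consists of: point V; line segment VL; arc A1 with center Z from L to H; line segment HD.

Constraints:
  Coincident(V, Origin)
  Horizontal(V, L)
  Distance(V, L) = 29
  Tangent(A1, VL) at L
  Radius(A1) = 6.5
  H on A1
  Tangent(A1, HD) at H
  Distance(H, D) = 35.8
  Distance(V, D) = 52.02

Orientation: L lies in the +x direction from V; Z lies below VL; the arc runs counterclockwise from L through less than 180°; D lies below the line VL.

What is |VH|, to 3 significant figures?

23.9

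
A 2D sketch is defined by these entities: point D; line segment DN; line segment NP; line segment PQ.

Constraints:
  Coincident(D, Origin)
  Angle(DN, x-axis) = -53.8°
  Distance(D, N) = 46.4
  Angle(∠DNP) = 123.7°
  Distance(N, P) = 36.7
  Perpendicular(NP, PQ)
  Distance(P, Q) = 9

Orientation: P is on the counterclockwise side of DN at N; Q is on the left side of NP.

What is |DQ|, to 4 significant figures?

69.11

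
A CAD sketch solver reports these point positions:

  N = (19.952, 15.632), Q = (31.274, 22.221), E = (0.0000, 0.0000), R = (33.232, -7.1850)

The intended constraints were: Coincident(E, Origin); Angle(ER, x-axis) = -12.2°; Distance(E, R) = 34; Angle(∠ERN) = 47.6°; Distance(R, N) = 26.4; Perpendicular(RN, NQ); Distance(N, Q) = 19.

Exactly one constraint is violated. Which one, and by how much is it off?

Distance(N, Q) = 19 — off by 5.90.

E = (0.00, 0.00) ✓; ER at -12.20° ✓; |ER| = 34.00 ✓; ∠ERN = 47.60° ✓; |RN| = 26.40 ✓; ∠(RN, NQ) = 90.00° ✓; |NQ| = 13.10 ✗.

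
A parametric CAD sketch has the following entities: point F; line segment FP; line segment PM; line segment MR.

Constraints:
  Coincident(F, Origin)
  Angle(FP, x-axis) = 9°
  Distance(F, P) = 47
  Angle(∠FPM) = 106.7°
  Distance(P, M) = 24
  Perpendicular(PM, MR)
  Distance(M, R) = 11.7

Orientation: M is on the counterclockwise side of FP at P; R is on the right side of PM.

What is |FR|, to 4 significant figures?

68.00

F is at the origin; FP runs at 9.0° with length 47.0, so P = 47.0·(cos 9.0°, sin 9.0°) = (46.42, 7.352). ∠FPM = 106.7°, so PM runs at 9.0° + (180° − 106.7°) = 82.30° from the x-axis; with |PM| = 24.0, M = P + 24.0·(cos 82.30°, sin 82.30°) = (49.64, 31.14). PM is perpendicular to MR; with |MR| = 11.7 on the right of PM, R = M + 11.7·(0.9910, -0.1340) = (61.23, 29.57). Then |FR| = |R − F| = 68.00.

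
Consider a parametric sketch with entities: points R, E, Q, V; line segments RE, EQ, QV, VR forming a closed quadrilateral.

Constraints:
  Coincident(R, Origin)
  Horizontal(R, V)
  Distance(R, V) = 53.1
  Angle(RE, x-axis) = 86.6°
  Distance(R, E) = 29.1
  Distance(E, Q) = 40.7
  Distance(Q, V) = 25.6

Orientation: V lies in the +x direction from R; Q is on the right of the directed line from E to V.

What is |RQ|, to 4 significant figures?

27.71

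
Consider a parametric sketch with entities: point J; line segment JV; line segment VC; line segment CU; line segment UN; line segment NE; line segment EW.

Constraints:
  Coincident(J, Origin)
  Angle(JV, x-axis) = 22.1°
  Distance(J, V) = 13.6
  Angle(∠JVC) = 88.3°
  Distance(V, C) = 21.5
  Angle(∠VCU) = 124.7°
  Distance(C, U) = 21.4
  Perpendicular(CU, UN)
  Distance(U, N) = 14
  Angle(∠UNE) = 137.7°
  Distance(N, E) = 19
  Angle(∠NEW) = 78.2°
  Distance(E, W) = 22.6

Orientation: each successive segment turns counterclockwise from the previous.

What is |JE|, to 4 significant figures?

9.902

J is at the origin; JV runs at 22.1° with length 13.6, so V = (12.60, 5.117). ∠JVC = 88.3° gives VC at 113.8° from the x-axis; with |VC| = 21.5, C = (3.925, 24.79). ∠VCU = 124.7° gives CU at 169.1° from the x-axis; with |CU| = 21.4, U = (-17.09, 28.83). CU is perpendicular to UN, so UN runs at -100.9°; with |UN| = 14.0, N = (-19.74, 15.09). ∠UNE = 137.7° gives NE at -58.60° from the x-axis; with |NE| = 19.0, E = (-9.838, -1.130). Then |JE| = |E − J| = 9.902.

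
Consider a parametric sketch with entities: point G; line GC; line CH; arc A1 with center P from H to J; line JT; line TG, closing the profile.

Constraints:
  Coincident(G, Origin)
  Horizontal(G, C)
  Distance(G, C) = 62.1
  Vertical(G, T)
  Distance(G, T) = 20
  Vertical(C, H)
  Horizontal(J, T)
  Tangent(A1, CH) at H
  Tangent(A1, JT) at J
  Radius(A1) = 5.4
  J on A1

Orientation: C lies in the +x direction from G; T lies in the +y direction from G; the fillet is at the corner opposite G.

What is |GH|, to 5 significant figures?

63.793

G is at the origin; GC is horizontal with |GC| = 62.1 and C on the +x side, so C = (62.100, 0.0000). G and T share the same x with |GT| = 20.0 and T on the +y side, so T = (0.0000, 20.000). The virtual corner opposite G is at (62.100, 20.000). A1 meets CH tangentially, so PH is at right angles to CH and A1 meets JT tangentially, so PJ is at right angles to JT, with radius 5.4, so the center P sits 5.4 in from both sides at P = (56.700, 14.600). That places the tangent points at H = (62.100, 14.600) on CH and J = (56.700, 20.000) on JT. Then |GH| = |H − G| = 63.793.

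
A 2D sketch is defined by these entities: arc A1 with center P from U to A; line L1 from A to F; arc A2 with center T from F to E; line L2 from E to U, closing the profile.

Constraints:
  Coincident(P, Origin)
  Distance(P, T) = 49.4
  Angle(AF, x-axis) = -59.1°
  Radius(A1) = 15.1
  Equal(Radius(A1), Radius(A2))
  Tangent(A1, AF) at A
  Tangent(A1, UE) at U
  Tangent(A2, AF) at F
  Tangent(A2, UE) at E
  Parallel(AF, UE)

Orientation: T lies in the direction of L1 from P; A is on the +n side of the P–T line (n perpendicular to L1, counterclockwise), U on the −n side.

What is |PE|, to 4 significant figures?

51.66

Tangency of A1 to both parallel lines with radius 15.1 puts A and U at P ± 15.1·n: A = (12.96, 7.754), U = (-12.96, -7.754). Equal radii place F and E the same way about T: F = T + 15.1·n = (38.33, -34.63), E = T − 15.1·n = (12.41, -50.14). Then |PE| = |E − P| = 51.66.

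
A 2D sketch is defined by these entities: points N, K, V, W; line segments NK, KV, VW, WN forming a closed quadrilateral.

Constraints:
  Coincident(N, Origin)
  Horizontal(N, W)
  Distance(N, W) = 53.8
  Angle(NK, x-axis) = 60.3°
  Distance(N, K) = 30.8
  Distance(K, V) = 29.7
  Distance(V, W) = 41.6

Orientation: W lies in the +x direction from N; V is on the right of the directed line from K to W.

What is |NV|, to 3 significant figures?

12.6

N is at the origin; NW is horizontal with |NW| = 53.8 and W in +x, so W = (53.8, 0). NK runs at 60.3° with |NK| = 30.8, so K = (15.3, 26.8). V is determined by |KV| = 29.7 and |VW| = 41.6 together: it lies at the intersection of circle(K, 29.7) and circle(W, 41.6). With |KW| = 46.9, the foot of the radical line on KW is 14.4 from K and the perpendicular offset is √(29.7² − 14.4²) = 26.0. Taking the right-of-KW solution: V = (12.3, -2.80).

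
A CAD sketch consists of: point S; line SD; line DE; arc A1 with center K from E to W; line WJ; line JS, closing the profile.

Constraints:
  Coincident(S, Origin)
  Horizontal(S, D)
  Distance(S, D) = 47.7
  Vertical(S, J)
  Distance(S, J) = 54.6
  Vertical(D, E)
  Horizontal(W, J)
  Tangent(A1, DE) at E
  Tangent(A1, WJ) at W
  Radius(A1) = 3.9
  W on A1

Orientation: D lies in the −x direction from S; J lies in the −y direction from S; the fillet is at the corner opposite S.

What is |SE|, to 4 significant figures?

69.61

S is at the origin; SD is horizontal with |SD| = 47.7 and D on the −x side, so D = (-47.70, 0.000). S and J share the same x with |SJ| = 54.6 and J on the −y side, so J = (0.000, -54.60). The virtual corner opposite S is at (-47.70, -54.60). A1 meets DE tangentially, so KE is at right angles to DE and the tangent condition forces KW to be normal to WJ, with radius 3.9, so the center K sits 3.9 in from both sides at K = (-43.80, -50.70). That places the tangent points at E = (-47.70, -50.70) on DE and W = (-43.80, -54.60) on WJ. Then |SE| = |E − S| = 69.61.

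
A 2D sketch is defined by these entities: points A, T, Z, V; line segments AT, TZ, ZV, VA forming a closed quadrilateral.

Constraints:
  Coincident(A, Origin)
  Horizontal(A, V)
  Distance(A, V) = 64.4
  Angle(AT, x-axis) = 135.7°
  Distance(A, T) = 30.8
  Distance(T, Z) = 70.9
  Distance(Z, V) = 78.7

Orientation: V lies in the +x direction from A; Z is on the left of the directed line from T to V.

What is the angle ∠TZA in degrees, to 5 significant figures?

23.801°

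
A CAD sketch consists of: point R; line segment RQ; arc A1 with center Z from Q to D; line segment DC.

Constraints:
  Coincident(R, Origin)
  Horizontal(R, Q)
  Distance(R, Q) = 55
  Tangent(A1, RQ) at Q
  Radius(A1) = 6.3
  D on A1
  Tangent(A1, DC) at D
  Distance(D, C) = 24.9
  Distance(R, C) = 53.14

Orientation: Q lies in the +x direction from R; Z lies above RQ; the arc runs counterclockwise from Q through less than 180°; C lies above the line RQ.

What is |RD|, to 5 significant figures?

60.759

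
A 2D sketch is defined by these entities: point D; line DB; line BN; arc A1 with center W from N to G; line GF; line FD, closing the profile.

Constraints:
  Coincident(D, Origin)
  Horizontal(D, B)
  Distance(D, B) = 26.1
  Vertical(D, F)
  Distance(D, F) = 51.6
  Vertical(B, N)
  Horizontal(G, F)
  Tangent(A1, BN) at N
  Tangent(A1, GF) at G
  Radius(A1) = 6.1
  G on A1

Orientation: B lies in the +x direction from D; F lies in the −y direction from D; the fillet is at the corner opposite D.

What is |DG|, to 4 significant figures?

55.34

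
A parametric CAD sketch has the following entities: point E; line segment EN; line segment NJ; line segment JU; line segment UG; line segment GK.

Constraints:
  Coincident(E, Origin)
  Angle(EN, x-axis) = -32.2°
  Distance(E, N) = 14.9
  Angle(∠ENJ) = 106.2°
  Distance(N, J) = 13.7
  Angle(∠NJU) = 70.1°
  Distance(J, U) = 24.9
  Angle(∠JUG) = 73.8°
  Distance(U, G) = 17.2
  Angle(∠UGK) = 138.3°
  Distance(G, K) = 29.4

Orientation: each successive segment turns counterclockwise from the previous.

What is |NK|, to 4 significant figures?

21.46

∠JUG = 73.8° gives UG at -102.3° from the x-axis; with |UG| = 17.2, G = (-2.694, -3.768). ∠UGK = 138.3° gives GK at -60.60° from the x-axis; with |GK| = 29.4, K = (11.74, -29.38). Then |NK| = |K − N| = 21.46.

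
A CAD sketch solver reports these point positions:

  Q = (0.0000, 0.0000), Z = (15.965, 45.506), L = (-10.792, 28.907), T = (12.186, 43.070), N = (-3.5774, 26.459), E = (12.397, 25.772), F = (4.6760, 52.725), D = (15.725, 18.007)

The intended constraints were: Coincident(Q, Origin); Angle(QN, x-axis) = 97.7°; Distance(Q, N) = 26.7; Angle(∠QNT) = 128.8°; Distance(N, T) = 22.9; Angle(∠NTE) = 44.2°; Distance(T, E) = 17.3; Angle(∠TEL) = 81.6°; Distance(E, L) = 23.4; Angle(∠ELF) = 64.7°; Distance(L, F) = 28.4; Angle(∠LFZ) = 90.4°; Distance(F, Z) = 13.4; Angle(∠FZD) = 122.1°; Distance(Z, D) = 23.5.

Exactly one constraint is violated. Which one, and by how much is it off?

Distance(Z, D) = 23.5 — off by 4.00.

Q = (0.00, 0.00) ✓; QN at 97.70° ✓; |QN| = 26.70 ✓; ∠QNT = 128.8° ✓; |NT| = 22.90 ✓; ∠NTE = 44.20° ✓; |TE| = 17.30 ✓; ∠TEL = 81.60° ✓; |EL| = 23.40 ✓; ∠ELF = 64.70° ✓; |LF| = 28.40 ✓; ∠LFZ = 90.40° ✓; |FZ| = 13.40 ✓; ∠FZD = 122.1° ✓; |ZD| = 27.50 ✗.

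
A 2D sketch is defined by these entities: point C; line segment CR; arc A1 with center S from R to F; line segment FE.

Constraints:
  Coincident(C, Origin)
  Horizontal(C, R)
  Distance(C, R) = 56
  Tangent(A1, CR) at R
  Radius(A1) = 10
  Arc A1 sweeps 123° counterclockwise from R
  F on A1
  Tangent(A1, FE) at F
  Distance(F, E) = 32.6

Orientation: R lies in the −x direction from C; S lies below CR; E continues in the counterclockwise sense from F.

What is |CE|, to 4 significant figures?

63.29

C is at the origin; CR is horizontal with |CR| = 56.0 and R on the −x side, so R = (-56.00, 0.000). The tangent condition forces SR to be normal to CR, so S = R + (0, -10) = (-56.00, -10.00). On A1, R sits at bearing 90° from S; a 123° counterclockwise sweep puts F at bearing 213°, so F = S + 10.0·(cos 213°, sin 213°) = (-64.39, -15.45). A1 meets FE tangentially, so SF is at right angles to FE, so FE runs along (−sin 213°, cos 213°); with |FE| = 32.6, E = (-46.63, -42.79). Then |CE| = |E − C| = 63.29.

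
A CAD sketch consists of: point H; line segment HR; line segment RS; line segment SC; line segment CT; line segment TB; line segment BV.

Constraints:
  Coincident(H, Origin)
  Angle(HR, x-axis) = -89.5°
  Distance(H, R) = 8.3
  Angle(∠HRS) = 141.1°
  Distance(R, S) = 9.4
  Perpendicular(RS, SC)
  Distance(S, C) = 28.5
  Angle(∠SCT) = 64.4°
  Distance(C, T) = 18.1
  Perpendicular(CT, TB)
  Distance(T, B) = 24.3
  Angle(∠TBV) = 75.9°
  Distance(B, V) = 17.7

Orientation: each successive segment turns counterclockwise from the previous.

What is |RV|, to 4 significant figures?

19.93

CT ⟂ TB, so TB runs at -115.0°; with |TB| = 24.3, B = (1.388, -11.85). ∠TBV = 75.9° gives BV at -10.90° from the x-axis; with |BV| = 17.7, V = (18.77, -15.19). Then |RV| = |V − R| = 19.93.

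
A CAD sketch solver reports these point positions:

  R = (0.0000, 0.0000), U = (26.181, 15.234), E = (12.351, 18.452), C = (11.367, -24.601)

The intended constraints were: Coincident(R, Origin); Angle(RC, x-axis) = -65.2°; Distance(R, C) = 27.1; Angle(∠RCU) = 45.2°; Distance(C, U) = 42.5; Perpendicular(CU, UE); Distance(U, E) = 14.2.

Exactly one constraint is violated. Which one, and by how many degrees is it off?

Perpendicular(CU, UE) — off by 7.30°.

R = (0.00, 0.00) ✓; RC at -65.20° ✓; |RC| = 27.10 ✓; ∠RCU = 45.20° ✓; |CU| = 42.50 ✓; ∠(CU, UE) = 97.30° ✗; |UE| = 14.20 ✓.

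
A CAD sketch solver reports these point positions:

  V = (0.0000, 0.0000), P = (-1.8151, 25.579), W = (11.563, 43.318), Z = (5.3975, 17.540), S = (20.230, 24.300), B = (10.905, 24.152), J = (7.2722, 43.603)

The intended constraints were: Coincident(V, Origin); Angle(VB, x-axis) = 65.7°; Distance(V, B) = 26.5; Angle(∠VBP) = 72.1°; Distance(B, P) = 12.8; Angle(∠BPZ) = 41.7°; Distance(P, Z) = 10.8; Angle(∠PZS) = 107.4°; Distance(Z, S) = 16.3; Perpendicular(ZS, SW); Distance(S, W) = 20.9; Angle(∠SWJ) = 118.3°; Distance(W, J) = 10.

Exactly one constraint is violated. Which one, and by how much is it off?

Distance(W, J) = 10 — off by 5.70.

V = (0.00, 0.00) ✓; VB at 65.70° ✓; |VB| = 26.50 ✓; ∠VBP = 72.10° ✓; |BP| = 12.80 ✓; ∠BPZ = 41.70° ✓; |PZ| = 10.80 ✓; ∠PZS = 107.4° ✓; |ZS| = 16.30 ✓; ∠(ZS, SW) = 90.00° ✓; |SW| = 20.90 ✓; ∠SWJ = 118.3° ✓; |WJ| = 4.300 ✗.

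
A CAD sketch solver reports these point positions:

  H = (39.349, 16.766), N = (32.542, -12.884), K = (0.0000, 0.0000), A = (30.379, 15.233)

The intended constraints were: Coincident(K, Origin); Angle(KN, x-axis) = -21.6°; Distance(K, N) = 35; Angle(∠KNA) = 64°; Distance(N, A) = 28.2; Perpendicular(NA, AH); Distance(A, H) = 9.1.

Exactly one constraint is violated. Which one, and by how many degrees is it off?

Perpendicular(NA, AH) — off by 5.30°.

K = (0.00, 0.00) ✓; KN at -21.60° ✓; |KN| = 35.00 ✓; ∠KNA = 64.00° ✓; |NA| = 28.20 ✓; ∠(NA, AH) = 84.70° ✗; |AH| = 9.100 ✓.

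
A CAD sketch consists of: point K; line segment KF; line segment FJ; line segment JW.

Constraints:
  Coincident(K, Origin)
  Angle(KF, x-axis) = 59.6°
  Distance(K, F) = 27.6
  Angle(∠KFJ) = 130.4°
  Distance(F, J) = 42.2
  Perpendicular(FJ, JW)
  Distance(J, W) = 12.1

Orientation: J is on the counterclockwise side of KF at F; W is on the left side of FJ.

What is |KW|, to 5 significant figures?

60.746

K is at the origin; KF runs at 59.6° with length 27.6, so F = 27.6·(cos 59.6°, sin 59.6°) = (13.967, 23.805). ∠KFJ = 130.4°, so FJ runs at 59.6° + (180° − 130.4°) = 109.20° from the x-axis; with |FJ| = 42.2, J = F + 42.2·(cos 109.20°, sin 109.20°) = (0.088359, 63.658). The perpendicularity gives JW at right angles to FJ; with |JW| = 12.1 on the left of FJ, W = J + 12.1·(-0.94438, -0.32887) = (-11.339, 59.679). Then |KW| = |W − K| = 60.746.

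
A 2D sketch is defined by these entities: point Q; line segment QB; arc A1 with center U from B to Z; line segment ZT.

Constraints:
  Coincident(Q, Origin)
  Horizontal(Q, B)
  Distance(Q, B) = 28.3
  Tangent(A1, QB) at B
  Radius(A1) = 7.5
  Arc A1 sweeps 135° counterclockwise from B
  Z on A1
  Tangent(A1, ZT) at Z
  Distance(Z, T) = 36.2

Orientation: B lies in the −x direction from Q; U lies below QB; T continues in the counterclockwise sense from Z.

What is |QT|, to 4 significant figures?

39.23

Q is at the origin; QB is horizontal with |QB| = 28.3 and B on the −x side, so B = (-28.30, 0.000). Tangency of A1 to QB means the radius UB is perpendicular to QB, so U = B + (0, -7.5) = (-28.30, -7.500). On A1, B sits at bearing 90° from U; a 135° counterclockwise sweep puts Z at bearing 225°, so Z = U + 7.5·(cos 225°, sin 225°) = (-33.60, -12.80). A1 meets ZT tangentially, so UZ is at right angles to ZT, so ZT runs along (−sin 225°, cos 225°); with |ZT| = 36.2, T = (-8.006, -38.40). Then |QT| = |T − Q| = 39.23.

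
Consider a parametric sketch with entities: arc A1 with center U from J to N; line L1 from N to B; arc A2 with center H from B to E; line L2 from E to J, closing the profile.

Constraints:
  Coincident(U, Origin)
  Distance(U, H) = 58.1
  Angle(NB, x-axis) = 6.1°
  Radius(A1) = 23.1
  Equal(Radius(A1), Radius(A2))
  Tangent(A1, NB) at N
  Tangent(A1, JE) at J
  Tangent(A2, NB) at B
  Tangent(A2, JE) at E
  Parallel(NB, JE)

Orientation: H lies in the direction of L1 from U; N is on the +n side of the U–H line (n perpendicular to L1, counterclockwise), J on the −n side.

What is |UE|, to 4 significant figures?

62.52

The slot axis is L1's direction at 6.1°, so u = (cos 6.1°, sin 6.1°) = (0.9943, 0.1063) and n = (−sin 6.1°, cos 6.1°) = (-0.1063, 0.9943). U is at the origin and H lies 58.1 along u from U, so H = 58.1·u = (57.77, 6.174). Tangency of A1 to both parallel lines with radius 23.1 puts N and J at U ± 23.1·n: N = (-2.455, 22.97), J = (2.455, -22.97). Equal radii place B and E the same way about H: B = H + 23.1·n = (55.32, 29.14), E = H − 23.1·n = (60.23, -16.80). Then |UE| = |E − U| = 62.52.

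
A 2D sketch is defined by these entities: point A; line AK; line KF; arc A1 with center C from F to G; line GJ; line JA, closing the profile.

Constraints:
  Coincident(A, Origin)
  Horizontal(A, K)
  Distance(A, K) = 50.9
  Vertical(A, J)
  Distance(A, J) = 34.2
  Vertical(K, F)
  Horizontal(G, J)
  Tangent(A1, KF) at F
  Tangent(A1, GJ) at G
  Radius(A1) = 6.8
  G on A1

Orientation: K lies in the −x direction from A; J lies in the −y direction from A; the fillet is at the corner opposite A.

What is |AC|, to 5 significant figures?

51.919

A is at the origin; AK is horizontal with |AK| = 50.9 and K on the −x side, so K = (-50.900, 0.0000). A and J share the same x with |AJ| = 34.2 and J on the −y side, so J = (0.0000, -34.200). The virtual corner opposite A is at (-50.900, -34.200). Since A1 is tangent to KF there, CF ⟂ KF and A1 meets GJ tangentially, so CG is at right angles to GJ, with radius 6.8, so the center C sits 6.8 in from both sides at C = (-44.100, -27.400). Then |AC| = |C − A| = 51.919.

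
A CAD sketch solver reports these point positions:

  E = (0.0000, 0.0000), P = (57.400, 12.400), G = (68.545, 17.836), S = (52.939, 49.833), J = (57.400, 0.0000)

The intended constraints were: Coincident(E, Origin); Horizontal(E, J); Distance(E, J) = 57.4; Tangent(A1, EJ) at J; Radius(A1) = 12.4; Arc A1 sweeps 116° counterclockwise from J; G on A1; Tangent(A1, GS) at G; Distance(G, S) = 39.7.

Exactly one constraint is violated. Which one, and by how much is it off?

Distance(G, S) = 39.7 — off by 4.10.

E = (0.00, 0.00) ✓; E.y = 0.00, J.y = 0.00 ✓; |EJ| = 57.40 ✓; ∠(PJ, JE) = 90.00° ✓; |PJ| = 12.40 ✓; bearing(P→G) − bearing(P→J) = 116.0° ✓; |PG| = 12.40 ✓; ∠(PG, GS) = 90.00° ✓; |GS| = 35.60 ✗.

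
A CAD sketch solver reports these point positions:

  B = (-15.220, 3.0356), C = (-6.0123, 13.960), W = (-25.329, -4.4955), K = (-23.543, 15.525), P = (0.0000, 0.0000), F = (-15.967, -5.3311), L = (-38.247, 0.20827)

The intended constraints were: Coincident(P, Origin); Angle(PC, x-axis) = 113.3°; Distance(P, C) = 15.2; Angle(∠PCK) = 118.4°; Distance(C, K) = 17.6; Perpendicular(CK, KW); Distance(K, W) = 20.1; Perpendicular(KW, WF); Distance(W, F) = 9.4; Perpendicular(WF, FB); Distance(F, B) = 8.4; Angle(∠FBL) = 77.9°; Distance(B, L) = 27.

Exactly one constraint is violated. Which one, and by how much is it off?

Distance(B, L) = 27 — off by 3.80.

P = (0.00, 0.00) ✓; PC at 113.3° ✓; |PC| = 15.20 ✓; ∠PCK = 118.4° ✓; |CK| = 17.60 ✓; ∠(CK, KW) = 90.00° ✓; |KW| = 20.10 ✓; ∠(KW, WF) = 90.00° ✓; |WF| = 9.399 ✓; ∠(WF, FB) = 90.00° ✓; |FB| = 8.400 ✓; ∠FBL = 77.90° ✓; |BL| = 23.20 ✗.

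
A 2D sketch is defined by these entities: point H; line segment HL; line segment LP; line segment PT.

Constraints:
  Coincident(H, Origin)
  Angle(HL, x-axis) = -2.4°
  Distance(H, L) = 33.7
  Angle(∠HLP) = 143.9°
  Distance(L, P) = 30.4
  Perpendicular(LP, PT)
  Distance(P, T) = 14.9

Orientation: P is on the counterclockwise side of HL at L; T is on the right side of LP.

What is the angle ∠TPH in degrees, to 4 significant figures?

109.0°

H is at the origin; HL runs at -2.4° with length 33.7, so L = 33.7·(cos -2.4°, sin -2.4°) = (33.67, -1.411). ∠HLP = 143.9°, so LP runs at -2.4° + (180° − 143.9°) = 33.70° from the x-axis; with |LP| = 30.4, P = L + 30.4·(cos 33.70°, sin 33.70°) = (58.96, 15.46). LP ⟂ PT; with |PT| = 14.9 on the right of LP, T = P + 14.9·(0.5548, -0.8320) = (67.23, 3.060). Then cos ∠TPH = PT·PH / (|PT||PH|), giving 109.0°.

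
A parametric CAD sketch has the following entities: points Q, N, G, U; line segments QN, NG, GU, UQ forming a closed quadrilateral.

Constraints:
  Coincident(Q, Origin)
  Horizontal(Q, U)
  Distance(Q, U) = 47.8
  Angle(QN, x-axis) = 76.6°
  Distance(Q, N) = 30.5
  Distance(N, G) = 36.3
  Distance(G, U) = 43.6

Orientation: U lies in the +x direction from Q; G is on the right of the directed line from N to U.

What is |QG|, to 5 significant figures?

8.0612

Q is at the origin; Q and U share the same y with |QU| = 47.8 and U in +x, so U = (47.8, 0). QN runs at 76.6° with |QN| = 30.5, so N = (7.0683, 29.670). G is determined by |NG| = 36.3 and |GU| = 43.6 together: it lies at the intersection of circle(N, 36.3) and circle(U, 43.6). With |NU| = 50.392, the foot of the radical line on NU is 19.409 from N and the perpendicular offset is √(36.3² − 19.409²) = 30.676. Taking the right-of-NU solution: G = (4.6952, -6.5527).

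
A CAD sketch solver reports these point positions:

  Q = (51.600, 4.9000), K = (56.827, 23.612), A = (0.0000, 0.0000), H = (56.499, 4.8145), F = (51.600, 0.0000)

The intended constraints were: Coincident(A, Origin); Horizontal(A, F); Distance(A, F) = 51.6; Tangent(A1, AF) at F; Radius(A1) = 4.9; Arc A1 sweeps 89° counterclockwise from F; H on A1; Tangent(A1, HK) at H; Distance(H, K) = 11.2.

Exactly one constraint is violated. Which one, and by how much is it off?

Distance(H, K) = 11.2 — off by 7.60.

A = (0.00, 0.00) ✓; A.y = 0.00, F.y = 0.00 ✓; |AF| = 51.60 ✓; ∠(QF, FA) = 90.00° ✓; |QF| = 4.900 ✓; bearing(Q→H) − bearing(Q→F) = 89.00° ✓; |QH| = 4.900 ✓; ∠(QH, HK) = 90.00° ✓; |HK| = 18.80 ✗.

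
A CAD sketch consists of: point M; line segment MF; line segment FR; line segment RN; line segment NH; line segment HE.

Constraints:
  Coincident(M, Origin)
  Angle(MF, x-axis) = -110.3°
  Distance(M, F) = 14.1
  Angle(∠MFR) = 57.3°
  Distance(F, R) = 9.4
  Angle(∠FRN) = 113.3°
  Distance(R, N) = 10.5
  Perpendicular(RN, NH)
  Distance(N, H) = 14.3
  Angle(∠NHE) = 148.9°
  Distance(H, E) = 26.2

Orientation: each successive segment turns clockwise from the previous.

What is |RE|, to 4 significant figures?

36.86

M is at the origin; MF runs at -110.3° with length 14.1, so F = (-4.892, -13.22). ∠MFR = 57.3° gives FR at 127.0° from the x-axis; with |FR| = 9.4, R = (-10.55, -5.717). ∠FRN = 113.3° gives RN at 60.30° from the x-axis; with |RN| = 10.5, N = (-5.347, 3.404). RN is perpendicular to NH, so NH runs at -29.70°; with |NH| = 14.3, H = (7.075, -3.681). ∠NHE = 148.9° gives HE at -60.80° from the x-axis; with |HE| = 26.2, E = (19.86, -26.55). Then |RE| = |E − R| = 36.86.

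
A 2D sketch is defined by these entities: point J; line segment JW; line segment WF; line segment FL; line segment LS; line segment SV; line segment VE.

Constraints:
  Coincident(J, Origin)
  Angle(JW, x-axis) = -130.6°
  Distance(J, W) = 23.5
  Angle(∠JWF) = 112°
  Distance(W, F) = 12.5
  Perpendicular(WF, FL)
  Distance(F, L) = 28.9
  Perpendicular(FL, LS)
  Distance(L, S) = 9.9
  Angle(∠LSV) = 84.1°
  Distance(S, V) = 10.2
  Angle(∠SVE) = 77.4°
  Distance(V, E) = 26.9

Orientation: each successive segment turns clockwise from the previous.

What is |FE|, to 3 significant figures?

32.0

J is at the origin; JW runs at -130.6° with length 23.5, so W = (-15.3, -17.8). ∠JWF = 112.0° gives WF at 161° from the x-axis; with |WF| = 12.5, F = (-27.1, -13.9). WF ⟂ FL, so FL runs at 71.4°; with |FL| = 28.9, L = (-17.9, 13.5). The perpendicularity gives LS at right angles to FL, so LS runs at -18.6°; with |LS| = 9.9, S = (-8.54, 10.4). ∠LSV = 84.1° gives SV at -115° from the x-axis; with |SV| = 10.2, V = (-12.8, 1.10). ∠SVE = 77.4° gives VE at 143° from the x-axis; with |VE| = 26.9, E = (-34.2, 17.3). Then |FE| = |E − F| = 32.0.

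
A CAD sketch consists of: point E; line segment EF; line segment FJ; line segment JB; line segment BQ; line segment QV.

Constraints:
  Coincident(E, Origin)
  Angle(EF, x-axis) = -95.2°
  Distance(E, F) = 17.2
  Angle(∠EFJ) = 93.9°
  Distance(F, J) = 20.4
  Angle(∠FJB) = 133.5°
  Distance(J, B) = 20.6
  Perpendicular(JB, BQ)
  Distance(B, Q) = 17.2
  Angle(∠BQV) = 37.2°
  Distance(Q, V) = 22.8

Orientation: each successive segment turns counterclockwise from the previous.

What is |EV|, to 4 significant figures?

29.88

JB is perpendicular to BQ, so BQ runs at 127.4°; with |BQ| = 17.2, Q = (24.50, 5.820). ∠BQV = 37.2° gives QV at -89.80° from the x-axis; with |QV| = 22.8, V = (24.58, -16.98). Then |EV| = |V − E| = 29.88.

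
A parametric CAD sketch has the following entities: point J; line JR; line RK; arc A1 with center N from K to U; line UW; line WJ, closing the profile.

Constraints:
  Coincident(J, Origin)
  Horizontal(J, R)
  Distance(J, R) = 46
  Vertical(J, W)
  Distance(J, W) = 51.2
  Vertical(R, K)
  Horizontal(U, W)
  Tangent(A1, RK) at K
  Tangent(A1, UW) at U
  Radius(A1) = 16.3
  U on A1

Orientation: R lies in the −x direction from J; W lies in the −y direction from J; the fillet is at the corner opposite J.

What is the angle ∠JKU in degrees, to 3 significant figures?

82.2°

J is at the origin; JR is horizontal with |JR| = 46.0 and R on the −x side, so R = (-46.0, 0.00). JW is vertical with |JW| = 51.2 and W on the −y side, so W = (0.00, -51.2). The virtual corner opposite J is at (-46.0, -51.2). A1 meets RK tangentially, so NK is at right angles to RK and A1 meets UW tangentially, so NU is at right angles to UW, with radius 16.3, so the center N sits 16.3 in from both sides at N = (-29.7, -34.9). That places the tangent points at K = (-46.0, -34.9) on RK and U = (-29.7, -51.2) on UW. Then cos ∠JKU = KJ·KU / (|KJ||KU|), giving 82.2°.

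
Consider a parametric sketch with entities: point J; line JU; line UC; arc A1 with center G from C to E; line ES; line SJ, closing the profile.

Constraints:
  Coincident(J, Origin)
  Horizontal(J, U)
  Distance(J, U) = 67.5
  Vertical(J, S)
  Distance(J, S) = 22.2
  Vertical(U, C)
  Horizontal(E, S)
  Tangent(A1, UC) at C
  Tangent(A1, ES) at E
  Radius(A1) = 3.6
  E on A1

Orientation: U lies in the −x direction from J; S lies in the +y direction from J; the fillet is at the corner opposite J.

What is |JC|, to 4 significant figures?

70.02

The virtual corner opposite J is at (-67.50, 22.20). Since A1 is tangent to UC there, GC ⟂ UC and the tangent condition forces GE to be normal to ES, with radius 3.6, so the center G sits 3.6 in from both sides at G = (-63.90, 18.60). That places the tangent points at C = (-67.50, 18.60) on UC and E = (-63.90, 22.20) on ES. Then |JC| = |C − J| = 70.02.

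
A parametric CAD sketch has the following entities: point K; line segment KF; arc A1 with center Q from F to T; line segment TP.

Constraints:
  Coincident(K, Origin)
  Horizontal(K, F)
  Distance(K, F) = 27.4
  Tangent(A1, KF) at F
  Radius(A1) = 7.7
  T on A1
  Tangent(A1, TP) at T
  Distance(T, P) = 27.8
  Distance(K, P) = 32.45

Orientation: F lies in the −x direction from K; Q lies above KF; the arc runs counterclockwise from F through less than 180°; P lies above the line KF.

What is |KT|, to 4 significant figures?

20.81

Checks: ∠(QF, FK) = 90.00° ✓; |QT| = 7.700 ✓; ∠(QT, TP) = 90.00° ✓; |TP| = 27.80 ✓; |KP| = 32.45 ✓.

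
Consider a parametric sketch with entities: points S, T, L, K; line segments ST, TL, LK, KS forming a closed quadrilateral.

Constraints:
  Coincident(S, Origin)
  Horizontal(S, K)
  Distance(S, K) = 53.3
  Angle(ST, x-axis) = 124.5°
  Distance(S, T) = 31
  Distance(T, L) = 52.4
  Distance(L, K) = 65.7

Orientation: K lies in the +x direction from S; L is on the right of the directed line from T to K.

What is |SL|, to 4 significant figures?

26.77

Checks: |TL| = 52.40 ✓; |LK| = 65.70 ✓.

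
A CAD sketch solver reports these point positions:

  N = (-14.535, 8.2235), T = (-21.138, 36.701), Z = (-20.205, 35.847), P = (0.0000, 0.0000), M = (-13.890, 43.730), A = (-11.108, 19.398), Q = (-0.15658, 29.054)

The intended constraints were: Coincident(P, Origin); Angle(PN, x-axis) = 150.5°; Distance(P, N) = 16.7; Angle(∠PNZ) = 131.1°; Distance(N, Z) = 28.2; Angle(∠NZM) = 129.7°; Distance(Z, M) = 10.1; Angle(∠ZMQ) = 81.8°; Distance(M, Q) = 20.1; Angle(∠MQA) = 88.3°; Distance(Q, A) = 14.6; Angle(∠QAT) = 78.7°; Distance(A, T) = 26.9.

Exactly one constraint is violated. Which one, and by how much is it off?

Distance(A, T) = 26.9 — off by 6.90.

P = (0.00, 0.00) ✓; PN at 150.5° ✓; |PN| = 16.70 ✓; ∠PNZ = 131.1° ✓; |NZ| = 28.20 ✓; ∠NZM = 129.7° ✓; |ZM| = 10.10 ✓; ∠ZMQ = 81.80° ✓; |MQ| = 20.10 ✓; ∠MQA = 88.30° ✓; |QA| = 14.60 ✓; ∠QAT = 78.70° ✓; |AT| = 20.00 ✗.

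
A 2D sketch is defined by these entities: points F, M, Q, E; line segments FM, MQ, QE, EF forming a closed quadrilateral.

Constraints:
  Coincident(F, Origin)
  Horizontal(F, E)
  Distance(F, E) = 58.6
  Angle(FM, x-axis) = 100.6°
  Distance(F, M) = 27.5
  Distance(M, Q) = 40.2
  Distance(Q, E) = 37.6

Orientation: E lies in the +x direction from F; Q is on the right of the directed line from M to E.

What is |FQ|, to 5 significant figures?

21.437

Checks: |MQ| = 40.20 ✓; |QE| = 37.60 ✓.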